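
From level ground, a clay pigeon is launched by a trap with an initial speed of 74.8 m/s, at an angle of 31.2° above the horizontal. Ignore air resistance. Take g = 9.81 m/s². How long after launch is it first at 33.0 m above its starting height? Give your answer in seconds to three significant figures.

vₓ = 74.80 cos 31.2° = 63.98 m/s; v_y0 = 74.80 sin 31.2° = 38.75 m/s.
Set y = v_y0 t − ½ g t² = 33.0: 4.905 t² − 38.75 t + 33.0 = 0.
t = [38.75 ± √(38.75² − 2·9.81·33.0)] / 9.81 = (38.75 ± 29.22) / 9.81, so t = 0.9710 s or t = 6.929 s.
The first (ascending) time is 0.9710 s.

0.971 s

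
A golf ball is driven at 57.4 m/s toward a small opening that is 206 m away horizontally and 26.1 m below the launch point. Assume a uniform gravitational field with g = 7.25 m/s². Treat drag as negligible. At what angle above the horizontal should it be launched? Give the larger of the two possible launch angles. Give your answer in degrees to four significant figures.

Trajectory: y = x tanθ − g x² (1 + tan²θ)/(2v₀²). With x = 206, y = −26.1, v₀ = 57.4, g = 7.25:
46.69 tan²θ − 206 tanθ + (20.59) = 0.
tanθ = [206 ± √(206² − 4 × 46.69 × (20.59))] / (2 × 46.69) = (206 ± 196.4) / 93.38, giving tanθ = 0.1023 or 4.310.
θ = 5.842° or 76.94°; the larger is 76.94°.

76.94°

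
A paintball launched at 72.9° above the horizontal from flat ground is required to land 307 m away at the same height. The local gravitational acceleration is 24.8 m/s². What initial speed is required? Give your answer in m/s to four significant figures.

116.4 m/s

Level-ground range: R = v₀² sin(2θ)/g, so v₀ = √(gR / sin 2θ).
v₀ = √(24.8 × 307 / sin 145.8°) = √(7614 / 0.5621) = √13545 = 116.4 m/s.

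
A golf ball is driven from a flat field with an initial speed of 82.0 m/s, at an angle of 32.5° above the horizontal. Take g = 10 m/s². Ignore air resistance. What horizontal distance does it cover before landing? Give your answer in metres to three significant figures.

Components: vₓ = 82.00 cos 32.5° = 69.16 m/s, v_y0 = 82.00 sin 32.5° = 44.06 m/s.
Flight time T = 2 v_y0 / g = 8.812 s.
Horizontal distance R = vₓ T = 69.16 × 8.812 = 609.4 m.

609 m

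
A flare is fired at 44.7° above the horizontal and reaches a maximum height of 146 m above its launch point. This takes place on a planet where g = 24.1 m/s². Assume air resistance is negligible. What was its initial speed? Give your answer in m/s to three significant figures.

At the peak v_y = 0, so v_y0 = √(2gH) = √(2 × 24.1 × 146) = 83.89 m/s.
v_y0 = v₀ sin θ ⇒ v₀ = 83.89 / sin 44.7° = 119.3 m/s.

119 m/s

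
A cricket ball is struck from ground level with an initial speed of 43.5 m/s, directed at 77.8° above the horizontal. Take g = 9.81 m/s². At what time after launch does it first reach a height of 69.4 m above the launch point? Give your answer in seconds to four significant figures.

Components: vₓ = 43.50 cos 77.8° = 9.193 m/s, v_y0 = 43.50 sin 77.8° = 42.52 m/s.
Require v_y0 t − ½ g t² = 69.4, i.e. 4.905 t² − 42.52 t + 69.4 = 0.
t = [42.52 ± √(42.52² − 2·9.81·69.4)] / 9.81 = (42.52 ± 21.12) / 9.81, so t = 2.181 s or t = 6.487 s.
The first (ascending) time is 2.181 s.

2.181 s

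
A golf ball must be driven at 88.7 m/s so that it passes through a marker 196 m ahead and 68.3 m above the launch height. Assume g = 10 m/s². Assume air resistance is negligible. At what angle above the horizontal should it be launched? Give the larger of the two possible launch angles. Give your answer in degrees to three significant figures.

82.4°

Trajectory: y = x tanθ − g x² (1 + tan²θ)/(2v₀²). With x = 196, y = 68.3, v₀ = 88.7, g = 10.0:
24.41 tan²θ − 196 tanθ + (92.71) = 0.
tanθ = [196 ± √(196² − 4 × 24.41 × (92.71))] / (2 × 24.41) = (196 ± 171.4) / 48.83, giving tanθ = 0.5048 or 7.523.
θ = 26.78° or 82.43°; the larger is 82.43°.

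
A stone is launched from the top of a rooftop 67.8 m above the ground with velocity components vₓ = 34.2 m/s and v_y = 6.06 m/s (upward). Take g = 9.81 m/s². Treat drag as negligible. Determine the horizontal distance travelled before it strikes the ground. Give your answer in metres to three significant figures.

With up positive and y = 0 at the ground: y(t) = 67.8 + (6.060) t − 4.905 t². Setting y = 0 and taking the positive root: t = [6.060 + √(6.060² + 2·9.81·67.8)] / 9.81 = (6.060 + 36.97) / 9.81 = 4.387 s.
Horizontal distance: R = vₓ t = 34.20 × 4.387 = 150.0 m.

150 m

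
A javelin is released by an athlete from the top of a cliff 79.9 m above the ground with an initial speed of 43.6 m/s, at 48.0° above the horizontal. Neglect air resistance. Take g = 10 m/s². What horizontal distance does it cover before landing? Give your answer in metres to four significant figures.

Components: vₓ = 43.60 cos 48.0° = 29.17 m/s, v_y0 = 43.60 sin 48.0° = 32.40 m/s.
Vertical motion (up positive, ground at y = 0): 5.000 t² − (32.40) t − 79.9 = 0, so t = (32.40 + √(32.40² + 2·10.0·79.9)) / 10.0 = (32.40 + 51.46) / 10.0 = 8.386 s.
Horizontal distance: R = vₓ t = 29.17 × 8.386 = 244.6 m.

244.6 m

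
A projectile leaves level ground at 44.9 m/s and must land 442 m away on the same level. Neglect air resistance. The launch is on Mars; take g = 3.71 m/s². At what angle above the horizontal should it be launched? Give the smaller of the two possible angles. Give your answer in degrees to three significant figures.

27.2°

Level-ground range R = v₀² sin(2θ)/g ⇒ sin(2θ) = gR/v₀² = 3.71 × 442 / 44.9² = 0.8134.
2θ = 54.43° or 180° − 54.43° = 125.6°, so θ = 27.21° or 62.79°.
The smaller angle is 27.21°.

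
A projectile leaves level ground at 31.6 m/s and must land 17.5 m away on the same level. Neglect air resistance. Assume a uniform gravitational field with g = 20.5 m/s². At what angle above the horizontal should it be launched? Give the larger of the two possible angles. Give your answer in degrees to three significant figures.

79.5°

R = v₀² sin 2θ / g gives sin 2θ = gR/v₀² = 20.5·17.5/31.6² = 0.3593.
2θ = 21.06° or 180° − 21.06° = 158.9°, so θ = 10.53° or 79.47°.
The larger angle is 79.47°.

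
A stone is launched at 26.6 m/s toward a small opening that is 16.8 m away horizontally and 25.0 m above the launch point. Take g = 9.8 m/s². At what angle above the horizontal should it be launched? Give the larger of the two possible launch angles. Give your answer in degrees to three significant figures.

81.2°

Trajectory: y = x tanθ − g x² (1 + tan²θ)/(2v₀²). With x = 16.8, y = 25.0, v₀ = 26.6, g = 9.80:
1.955 tan²θ − 16.8 tanθ + (26.95) = 0.
tanθ = [16.8 ± √(16.8² − 4 × 1.955 × (26.95))] / (2 × 1.955) = (16.8 ± 8.456) / 3.909, giving tanθ = 2.135 or 6.461.
θ = 64.90° or 81.20°; the larger is 81.20°.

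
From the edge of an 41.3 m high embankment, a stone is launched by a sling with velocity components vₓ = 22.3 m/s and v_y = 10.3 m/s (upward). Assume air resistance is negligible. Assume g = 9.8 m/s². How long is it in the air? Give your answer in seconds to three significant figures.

4.14 s

With up positive and y = 0 at the ground: y(t) = 41.3 + (10.30) t − 4.900 t². Setting y = 0 and taking the positive root: t = [10.30 + √(10.30² + 2·9.80·41.3)] / 9.80 = (10.30 + 30.26) / 9.80 = 4.139 s.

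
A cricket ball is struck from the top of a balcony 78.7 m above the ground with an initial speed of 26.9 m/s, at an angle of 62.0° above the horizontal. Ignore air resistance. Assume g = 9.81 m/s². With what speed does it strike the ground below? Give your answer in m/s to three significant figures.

Horizontal component vₓ = 26.90 cos 62.0° = 12.63 m/s; vertical v_y0 = 26.90 sin 62.0° = 23.75 m/s.
With up positive and y = 0 at the ground: y(t) = 78.7 + (23.75) t − 4.905 t². Setting y = 0 and taking the positive root: t = [23.75 + √(23.75² + 2·9.81·78.7)] / 9.81 = (23.75 + 45.92) / 9.81 = 7.102 s.
Vertical velocity at impact: v_y = v_y0 − g t = 23.75 − 9.81 × 7.102 = −45.92 m/s.
Speed: |v| = √(vₓ² + v_y²) = √(12.63² + 45.92²) = 47.62 m/s.

47.6 m/s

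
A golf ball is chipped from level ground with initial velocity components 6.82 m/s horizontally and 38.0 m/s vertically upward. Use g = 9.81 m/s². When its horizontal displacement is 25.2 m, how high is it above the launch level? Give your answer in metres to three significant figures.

At x = 25.2 m, t = x/vₓ = 25.2/6.820 = 3.695 s.
Height: y = v_y0 t − ½ g t² = 38.00 × 3.695 − 4.905 × 3.695² = 140.4 − 66.97 = 73.44 m.

73.4 m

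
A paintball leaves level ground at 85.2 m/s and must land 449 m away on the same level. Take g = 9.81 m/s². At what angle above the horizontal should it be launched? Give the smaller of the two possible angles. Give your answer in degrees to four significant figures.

Level-ground range R = v₀² sin(2θ)/g ⇒ sin(2θ) = gR/v₀² = 9.81 × 449 / 85.2² = 0.6068.
2θ = 37.36° or 180° − 37.36° = 142.6°, so θ = 18.68° or 71.32°.
The smaller angle is 18.68°.

18.68°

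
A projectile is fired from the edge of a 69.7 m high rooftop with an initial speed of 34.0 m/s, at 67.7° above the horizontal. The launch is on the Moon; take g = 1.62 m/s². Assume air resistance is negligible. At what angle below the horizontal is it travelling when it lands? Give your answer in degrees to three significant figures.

vₓ = 34.00 cos 67.7° = 12.90 m/s; v_y0 = 34.00 sin 67.7° = 31.46 m/s.
Vertical motion (up positive, ground at y = 0): 0.8100 t² − (31.46) t − 69.7 = 0, so t = (31.46 + √(31.46² + 2·1.62·69.7)) / 1.62 = (31.46 + 34.86) / 1.62 = 40.94 s.
At impact: v_y = v_y0 − g t = −34.86 m/s; vₓ = 12.90 m/s.
Angle below horizontal: arctan(|v_y|/vₓ) = arctan(34.86/12.90) = 69.69°.

69.7°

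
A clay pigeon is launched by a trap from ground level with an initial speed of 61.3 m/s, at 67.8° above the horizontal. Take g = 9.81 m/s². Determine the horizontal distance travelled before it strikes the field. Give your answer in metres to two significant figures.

vₓ = 61.30 cos 67.8° = 23.16 m/s; v_y0 = 61.30 sin 67.8° = 56.76 m/s.
Time aloft: T = 2 v_y0 / g = 2 × 56.76 / 9.81 = 11.57 s.
Range: R = vₓ T = 23.16 × 11.57 = 268.0 m.

270 m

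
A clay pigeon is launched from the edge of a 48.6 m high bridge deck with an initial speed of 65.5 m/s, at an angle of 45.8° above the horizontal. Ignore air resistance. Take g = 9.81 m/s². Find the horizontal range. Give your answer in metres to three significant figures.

Horizontal component vₓ = 65.50 cos 45.8° = 45.66 m/s; vertical v_y0 = 65.50 sin 45.8° = 46.96 m/s.
The projectile lands when y = 48.6 + (46.96) t − ½·9.81·t² = 0. Positive root: t = (46.96 + √(46.96² + 2·9.81·48.6)) / 9.81 = (46.96 + 56.20) / 9.81 = 10.52 s.
Horizontal distance: R = vₓ t = 45.66 × 10.52 = 480.2 m.

480 m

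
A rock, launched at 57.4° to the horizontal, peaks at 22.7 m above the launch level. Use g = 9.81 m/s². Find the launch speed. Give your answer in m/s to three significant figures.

At the peak v_y = 0, so v_y0 = √(2gH) = √(2 × 9.81 × 22.7) = 21.10 m/s.
v_y0 = v₀ sin θ ⇒ v₀ = 21.10 / sin 57.4° = 25.05 m/s.

25.1 m/s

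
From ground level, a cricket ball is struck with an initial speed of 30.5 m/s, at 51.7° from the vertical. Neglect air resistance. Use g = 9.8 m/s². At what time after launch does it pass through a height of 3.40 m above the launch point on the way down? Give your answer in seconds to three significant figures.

Components: vₓ = 30.50 sin 51.7° = 23.94 m/s, v_y0 = 30.50 cos 51.7° = 18.90 m/s.
Set y = v_y0 t − ½ g t² = 3.40: 4.900 t² − 18.90 t + 3.40 = 0.
Quadratic formula: t = (18.90 ± √290.69) / 9.80 = (18.90 ± 17.05) / 9.80 → t = 0.1891 s or 3.669 s.
The descending-branch root is 3.669 s.

3.67 s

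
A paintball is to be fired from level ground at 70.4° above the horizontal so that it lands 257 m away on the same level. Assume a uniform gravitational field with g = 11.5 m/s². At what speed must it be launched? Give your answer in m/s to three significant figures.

Level-ground range: R = v₀² sin(2θ)/g, so v₀ = √(gR / sin 2θ).
v₀ = √(11.5 × 257 / sin 140.8°) = √(2956 / 0.6320) = √4676.2 = 68.38 m/s.

68.4 m/s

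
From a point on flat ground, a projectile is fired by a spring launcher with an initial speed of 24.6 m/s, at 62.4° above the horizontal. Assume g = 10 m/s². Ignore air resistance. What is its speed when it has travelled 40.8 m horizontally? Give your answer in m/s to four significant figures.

18.05 m/s

vₓ = 24.60 cos 62.4° = 11.40 m/s; v_y0 = 24.60 sin 62.4° = 21.80 m/s.
x = vₓ t ⇒ t = 40.8/11.40 = 3.580 s.
Vertical velocity there: v_y = v_y0 − g t = 21.80 − 10.0 × 3.580 = −14.00 m/s.
Speed: √(vₓ² + v_y²) = √(11.40² + 14.00²) = 18.05 m/s.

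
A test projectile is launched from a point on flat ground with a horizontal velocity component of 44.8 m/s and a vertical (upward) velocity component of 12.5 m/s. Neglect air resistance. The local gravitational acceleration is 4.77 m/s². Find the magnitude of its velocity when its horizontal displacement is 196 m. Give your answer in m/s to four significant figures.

Time to reach x = 196 m: t = x/vₓ = 196/44.80 = 4.375 s.
Vertical velocity there: v_y = v_y0 − g t = 12.50 − 4.77 × 4.375 = −8.369 m/s.
Speed: √(vₓ² + v_y²) = √(44.80² + 8.369²) = 45.57 m/s.

45.57 m/s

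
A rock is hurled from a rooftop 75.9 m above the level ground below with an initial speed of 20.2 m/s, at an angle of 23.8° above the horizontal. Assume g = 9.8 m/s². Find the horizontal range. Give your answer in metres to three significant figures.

Components: vₓ = 20.20 cos 23.8° = 18.48 m/s, v_y0 = 20.20 sin 23.8° = 8.152 m/s.
The projectile lands when y = 75.9 + (8.152) t − ½·9.80·t² = 0. Positive root: t = (8.152 + √(8.152² + 2·9.80·75.9)) / 9.80 = (8.152 + 39.42) / 9.80 = 4.854 s.
Horizontal distance: R = vₓ t = 18.48 × 4.854 = 89.72 m.

89.7 m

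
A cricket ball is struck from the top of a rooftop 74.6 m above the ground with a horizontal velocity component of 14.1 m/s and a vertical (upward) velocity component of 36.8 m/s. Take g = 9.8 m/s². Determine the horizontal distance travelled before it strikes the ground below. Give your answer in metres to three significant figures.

With up positive and y = 0 at the ground: y(t) = 74.6 + (36.80) t − 4.900 t². Setting y = 0 and taking the positive root: t = [36.80 + √(36.80² + 2·9.80·74.6)] / 9.80 = (36.80 + 53.07) / 9.80 = 9.170 s.
Horizontal distance: R = vₓ t = 14.10 × 9.170 = 129.3 m.

129 m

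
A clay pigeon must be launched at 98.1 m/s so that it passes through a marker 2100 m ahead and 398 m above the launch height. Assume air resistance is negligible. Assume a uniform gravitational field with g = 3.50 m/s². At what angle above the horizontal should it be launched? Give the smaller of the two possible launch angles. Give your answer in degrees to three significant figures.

40.1°

Trajectory: y = x tanθ − g x² (1 + tan²θ)/(2v₀²). With x = 2100, y = 398, v₀ = 98.1, g = 3.50:
801.9 tan²θ − 2100 tanθ + (1200) = 0.
tanθ = [2100 ± √(2100² − 4 × 801.9 × (1200))] / (2 × 801.9) = (2100 ± 749.0) / 1604, giving tanθ = 0.8424 or 1.776.
θ = 40.11° or 60.62°; the smaller is 40.11°.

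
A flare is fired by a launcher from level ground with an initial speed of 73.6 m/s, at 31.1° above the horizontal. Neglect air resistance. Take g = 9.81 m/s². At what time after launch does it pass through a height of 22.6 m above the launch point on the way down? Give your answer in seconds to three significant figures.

7.10 s

Horizontal component vₓ = 73.60 cos 31.1° = 63.02 m/s; vertical v_y0 = 73.60 sin 31.1° = 38.02 m/s.
Require v_y0 t − ½ g t² = 22.6, i.e. 4.905 t² − 38.02 t + 22.6 = 0.
t = [38.02 ± √(38.02² − 2·9.81·22.6)] / 9.81 = (38.02 ± 31.65) / 9.81, so t = 0.6488 s or t = 7.102 s.
The descending-branch root is 7.102 s.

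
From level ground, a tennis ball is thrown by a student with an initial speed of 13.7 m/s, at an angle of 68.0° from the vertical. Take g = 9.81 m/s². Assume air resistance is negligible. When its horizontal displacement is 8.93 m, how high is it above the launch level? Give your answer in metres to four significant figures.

Horizontal component vₓ = 13.70 sin 68.0° = 12.70 m/s; vertical v_y0 = 13.70 cos 68.0° = 5.132 m/s.
At x = 8.93 m, t = x/vₓ = 8.93/12.70 = 0.7030 s.
Height: y = v_y0 t − ½ g t² = 5.132 × 0.7030 − 4.905 × 0.7030² = 3.608 − 2.424 = 1.184 m.

1.184 m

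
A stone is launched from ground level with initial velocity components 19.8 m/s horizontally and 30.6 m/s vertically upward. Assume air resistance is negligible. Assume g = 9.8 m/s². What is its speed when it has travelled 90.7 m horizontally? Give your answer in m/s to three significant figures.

At x = 90.7 m, t = x/vₓ = 90.7/19.80 = 4.581 s.
Vertical velocity there: v_y = v_y0 − g t = 30.60 − 9.80 × 4.581 = −14.29 m/s.
Speed: √(vₓ² + v_y²) = √(19.80² + 14.29²) = 24.42 m/s.

24.4 m/s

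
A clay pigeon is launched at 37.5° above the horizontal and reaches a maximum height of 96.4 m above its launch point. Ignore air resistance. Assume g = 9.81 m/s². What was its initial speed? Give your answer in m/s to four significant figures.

At the peak v_y = 0, so v_y0 = √(2gH) = √(2 × 9.81 × 96.4) = 43.49 m/s.
v_y0 = v₀ sin θ ⇒ v₀ = 43.49 / sin 37.5° = 71.44 m/s.

71.44 m/s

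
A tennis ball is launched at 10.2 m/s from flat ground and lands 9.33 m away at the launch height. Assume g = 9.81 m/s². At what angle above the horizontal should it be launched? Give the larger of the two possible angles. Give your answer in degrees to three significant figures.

From R = (v₀²/g) sin 2θ: sin 2θ = 9.81 × 9.33 / 104.04 = 0.8797.
2θ = 61.61° or 180° − 61.61° = 118.4°, so θ = 30.81° or 59.19°.
The larger angle is 59.19°.

59.2°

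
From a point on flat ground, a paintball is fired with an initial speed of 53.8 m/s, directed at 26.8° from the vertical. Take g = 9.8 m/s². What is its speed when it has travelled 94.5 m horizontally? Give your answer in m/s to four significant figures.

Components: vₓ = 53.80 sin 26.8° = 24.26 m/s, v_y0 = 53.80 cos 26.8° = 48.02 m/s.
At x = 94.5 m, t = x/vₓ = 94.5/24.26 = 3.896 s.
Vertical velocity there: v_y = v_y0 − g t = 48.02 − 9.80 × 3.896 = 9.843 m/s.
Speed: √(vₓ² + v_y²) = √(24.26² + 9.843²) = 26.18 m/s.

26.18 m/s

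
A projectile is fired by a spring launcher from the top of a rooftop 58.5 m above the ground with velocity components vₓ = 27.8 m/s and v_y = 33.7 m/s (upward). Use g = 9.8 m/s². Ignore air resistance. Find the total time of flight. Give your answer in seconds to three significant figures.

8.31 s

The projectile lands when y = 58.5 + (33.70) t − ½·9.80·t² = 0. Positive root: t = (33.70 + √(33.70² + 2·9.80·58.5)) / 9.80 = (33.70 + 47.77) / 9.80 = 8.314 s.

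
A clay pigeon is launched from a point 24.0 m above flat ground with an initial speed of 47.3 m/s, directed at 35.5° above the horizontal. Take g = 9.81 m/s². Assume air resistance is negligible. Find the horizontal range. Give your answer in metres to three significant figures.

Horizontal component vₓ = 47.30 cos 35.5° = 38.51 m/s; vertical v_y0 = 47.30 sin 35.5° = 27.47 m/s.
Vertical motion (up positive, ground at y = 0): 4.905 t² − (27.47) t − 24.0 = 0, so t = (27.47 + √(27.47² + 2·9.81·24.0)) / 9.81 = (27.47 + 35.00) / 9.81 = 6.368 s.
Horizontal distance: R = vₓ t = 38.51 × 6.368 = 245.2 m.

245 m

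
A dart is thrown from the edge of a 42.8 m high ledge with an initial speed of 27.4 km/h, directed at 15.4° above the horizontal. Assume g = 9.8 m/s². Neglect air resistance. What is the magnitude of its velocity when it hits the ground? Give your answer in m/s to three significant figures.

Convert: 27.4 km/h = 27.4/3.6 = 7.611 m/s.
vₓ = 7.611 cos 15.4° = 7.338 m/s; v_y0 = 7.611 sin 15.4° = 2.021 m/s.
With up positive and y = 0 at the ground: y(t) = 42.8 + (2.021) t − 4.900 t². Setting y = 0 and taking the positive root: t = [2.021 + √(2.021² + 2·9.80·42.8)] / 9.80 = (2.021 + 29.03) / 9.80 = 3.169 s.
Vertical velocity at impact: v_y = v_y0 − g t = 2.021 − 9.80 × 3.169 = −29.03 m/s.
Speed: |v| = √(vₓ² + v_y²) = √(7.338² + 29.03²) = 29.95 m/s.

29.9 m/s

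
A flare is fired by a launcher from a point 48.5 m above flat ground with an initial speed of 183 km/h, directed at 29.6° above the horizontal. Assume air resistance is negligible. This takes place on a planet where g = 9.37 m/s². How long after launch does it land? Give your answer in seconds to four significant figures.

6.867 s

Convert: 183 km/h = 183/3.6 = 50.83 m/s.
Horizontal component vₓ = 50.83 cos 29.6° = 44.20 m/s; vertical v_y0 = 50.83 sin 29.6° = 25.11 m/s.
With up positive and y = 0 at the ground: y(t) = 48.5 + (25.11) t − 4.685 t². Setting y = 0 and taking the positive root: t = [25.11 + √(25.11² + 2·9.37·48.5)] / 9.37 = (25.11 + 39.23) / 9.37 = 6.867 s.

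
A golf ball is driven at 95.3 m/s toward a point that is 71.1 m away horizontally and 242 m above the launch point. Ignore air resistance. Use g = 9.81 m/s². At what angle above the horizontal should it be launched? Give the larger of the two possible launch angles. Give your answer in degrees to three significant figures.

87.4°

Trajectory: y = x tanθ − g x² (1 + tan²θ)/(2v₀²). With x = 71.1, y = 242, v₀ = 95.3, g = 9.81:
2.730 tan²θ − 71.1 tanθ + (244.7) = 0.
tanθ = [71.1 ± √(71.1² − 4 × 2.730 × (244.7))] / (2 × 2.730) = (71.1 ± 48.81) / 5.460, giving tanθ = 4.082 or 21.96.
θ = 76.23° or 87.39°; the larger is 87.39°.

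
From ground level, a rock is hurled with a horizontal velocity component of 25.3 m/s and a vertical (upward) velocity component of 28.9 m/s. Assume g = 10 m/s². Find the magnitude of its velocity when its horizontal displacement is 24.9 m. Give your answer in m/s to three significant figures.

Time to reach x = 24.9 m: t = x/vₓ = 24.9/25.30 = 0.9842 s.
Vertical velocity there: v_y = v_y0 − g t = 28.90 − 10.0 × 0.9842 = 19.06 m/s.
Speed: √(vₓ² + v_y²) = √(25.30² + 19.06²) = 31.67 m/s.

31.7 m/s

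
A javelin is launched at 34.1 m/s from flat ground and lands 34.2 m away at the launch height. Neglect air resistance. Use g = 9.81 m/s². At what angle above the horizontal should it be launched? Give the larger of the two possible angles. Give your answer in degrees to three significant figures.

81.6°

R = v₀² sin 2θ / g gives sin 2θ = gR/v₀² = 9.81·34.2/34.1² = 0.2885.
2θ = 16.77° or 180° − 16.77° = 163.2°, so θ = 8.385° or 81.62°.
The larger angle is 81.62°.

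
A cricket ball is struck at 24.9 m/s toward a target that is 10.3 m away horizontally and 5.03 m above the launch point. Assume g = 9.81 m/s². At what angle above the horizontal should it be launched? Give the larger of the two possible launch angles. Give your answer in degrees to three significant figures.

Trajectory: y = x tanθ − g x² (1 + tan²θ)/(2v₀²). With x = 10.3, y = 5.03, v₀ = 24.9, g = 9.81:
0.8393 tan²θ − 10.3 tanθ + (5.869) = 0.
tanθ = [10.3 ± √(10.3² − 4 × 0.8393 × (5.869))] / (2 × 0.8393) = (10.3 ± 9.294) / 1.679, giving tanθ = 0.5991 or 11.67.
θ = 30.92° or 85.10°; the larger is 85.10°.

85.1°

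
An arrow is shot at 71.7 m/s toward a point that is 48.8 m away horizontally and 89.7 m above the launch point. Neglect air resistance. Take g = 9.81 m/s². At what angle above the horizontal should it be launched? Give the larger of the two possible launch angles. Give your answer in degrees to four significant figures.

Trajectory: y = x tanθ − g x² (1 + tan²θ)/(2v₀²). With x = 48.8, y = 89.7, v₀ = 71.7, g = 9.81:
2.272 tan²θ − 48.8 tanθ + (91.97) = 0.
tanθ = [48.8 ± √(48.8² − 4 × 2.272 × (91.97))] / (2 × 2.272) = (48.8 ± 39.31) / 4.544, giving tanθ = 2.088 or 19.39.
θ = 64.40° or 87.05°; the larger is 87.05°.

87.05°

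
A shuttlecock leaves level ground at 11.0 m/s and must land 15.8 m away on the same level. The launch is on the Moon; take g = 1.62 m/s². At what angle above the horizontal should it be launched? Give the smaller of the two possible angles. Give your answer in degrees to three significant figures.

Level-ground range R = v₀² sin(2θ)/g ⇒ sin(2θ) = gR/v₀² = 1.62 × 15.8 / 11.0² = 0.2115.
2θ = 12.21° or 180° − 12.21° = 167.8°, so θ = 6.106° or 83.89°.
The smaller angle is 6.106°.

6.11°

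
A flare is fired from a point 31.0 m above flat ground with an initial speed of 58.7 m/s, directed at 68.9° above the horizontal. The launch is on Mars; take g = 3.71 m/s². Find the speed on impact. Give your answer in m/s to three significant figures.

60.6 m/s

Horizontal component vₓ = 58.70 cos 68.9° = 21.13 m/s; vertical v_y0 = 58.70 sin 68.9° = 54.76 m/s.
The projectile lands when y = 31.0 + (54.76) t − ½·3.71·t² = 0. Positive root: t = (54.76 + √(54.76² + 2·3.71·31.0)) / 3.71 = (54.76 + 56.83) / 3.71 = 30.08 s.
Vertical velocity at impact: v_y = v_y0 − g t = 54.76 − 3.71 × 30.08 = −56.83 m/s.
Speed: |v| = √(vₓ² + v_y²) = √(21.13² + 56.83²) = 60.63 m/s.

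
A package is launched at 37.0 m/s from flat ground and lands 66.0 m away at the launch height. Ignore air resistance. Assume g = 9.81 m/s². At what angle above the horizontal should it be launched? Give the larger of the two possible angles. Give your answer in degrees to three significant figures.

R = v₀² sin 2θ / g gives sin 2θ = gR/v₀² = 9.81·66.0/37.0² = 0.4729.
2θ = 28.23° or 180° − 28.23° = 151.8°, so θ = 14.11° or 75.89°.
The larger angle is 75.89°.

75.9°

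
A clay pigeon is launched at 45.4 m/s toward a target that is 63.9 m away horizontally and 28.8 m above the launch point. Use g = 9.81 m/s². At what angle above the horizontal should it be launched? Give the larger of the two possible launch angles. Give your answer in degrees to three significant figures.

80.4°

Trajectory: y = x tanθ − g x² (1 + tan²θ)/(2v₀²). With x = 63.9, y = 28.8, v₀ = 45.4, g = 9.81:
9.717 tan²θ − 63.9 tanθ + (38.52) = 0.
tanθ = [63.9 ± √(63.9² − 4 × 9.717 × (38.52))] / (2 × 9.717) = (63.9 ± 50.85) / 19.43, giving tanθ = 0.6713 or 5.905.
θ = 33.87° or 80.39°; the larger is 80.39°.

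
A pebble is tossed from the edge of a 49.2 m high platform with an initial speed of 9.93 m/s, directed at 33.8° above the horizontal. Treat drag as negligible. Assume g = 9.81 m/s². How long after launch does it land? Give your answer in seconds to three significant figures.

Resolve: vₓ = 9.930 cos 33.8° = 8.252 m/s and v_y0 = 9.930 sin 33.8° = 5.524 m/s.
The projectile lands when y = 49.2 + (5.524) t − ½·9.81·t² = 0. Positive root: t = (5.524 + √(5.524² + 2·9.81·49.2)) / 9.81 = (5.524 + 31.56) / 9.81 = 3.780 s.

3.78 s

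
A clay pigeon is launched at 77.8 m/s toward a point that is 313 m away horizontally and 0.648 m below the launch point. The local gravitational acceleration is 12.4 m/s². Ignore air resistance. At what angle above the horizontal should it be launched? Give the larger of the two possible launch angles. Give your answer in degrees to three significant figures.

Trajectory: y = x tanθ − g x² (1 + tan²θ)/(2v₀²). With x = 313, y = −0.648, v₀ = 77.8, g = 12.4:
100.4 tan²θ − 313 tanθ + (99.70) = 0.
tanθ = [313 ± √(313² − 4 × 100.4 × (99.70))] / (2 × 100.4) = (313 ± 240.7) / 200.7, giving tanθ = 0.3601 or 2.759.
θ = 19.80° or 70.08°; the larger is 70.08°.

70.1°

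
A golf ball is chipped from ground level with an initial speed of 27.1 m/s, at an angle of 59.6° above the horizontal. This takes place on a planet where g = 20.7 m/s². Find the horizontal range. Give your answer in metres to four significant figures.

30.97 m

Components: vₓ = 27.10 cos 59.6° = 13.71 m/s, v_y0 = 27.10 sin 59.6° = 23.37 m/s.
Flight time T = 2 v_y0 / g = 2.258 s.
Range: R = vₓ T = 13.71 × 2.258 = 30.97 m.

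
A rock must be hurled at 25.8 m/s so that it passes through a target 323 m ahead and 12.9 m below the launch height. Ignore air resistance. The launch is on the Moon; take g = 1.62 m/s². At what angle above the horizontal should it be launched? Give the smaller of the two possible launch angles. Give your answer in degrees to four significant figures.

Trajectory: y = x tanθ − g x² (1 + tan²θ)/(2v₀²). With x = 323, y = −12.9, v₀ = 25.8, g = 1.62:
127.0 tan²θ − 323 tanθ + (114.1) = 0.
tanθ = [323 ± √(323² − 4 × 127.0 × (114.1))] / (2 × 127.0) = (323 ± 215.4) / 253.9, giving tanθ = 0.4237 or 2.121.
θ = 22.96° or 64.75°; the smaller is 22.96°.

22.96°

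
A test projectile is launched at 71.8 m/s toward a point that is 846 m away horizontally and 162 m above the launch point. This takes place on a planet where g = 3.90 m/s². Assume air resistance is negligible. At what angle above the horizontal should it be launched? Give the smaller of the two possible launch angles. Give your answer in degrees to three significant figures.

32.8°

Trajectory: y = x tanθ − g x² (1 + tan²θ)/(2v₀²). With x = 846, y = 162, v₀ = 71.8, g = 3.90:
270.7 tan²θ − 846 tanθ + (432.7) = 0.
tanθ = [846 ± √(846² − 4 × 270.7 × (432.7))] / (2 × 270.7) = (846 ± 497.1) / 541.4, giving tanθ = 0.6444 or 2.481.
θ = 32.80° or 68.04°; the smaller is 32.80°.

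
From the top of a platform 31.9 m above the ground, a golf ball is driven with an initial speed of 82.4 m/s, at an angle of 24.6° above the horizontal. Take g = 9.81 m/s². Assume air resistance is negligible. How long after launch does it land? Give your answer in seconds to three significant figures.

7.82 s

Components: vₓ = 82.40 cos 24.6° = 74.92 m/s, v_y0 = 82.40 sin 24.6° = 34.30 m/s.
With up positive and y = 0 at the ground: y(t) = 31.9 + (34.30) t − 4.905 t². Setting y = 0 and taking the positive root: t = [34.30 + √(34.30² + 2·9.81·31.9)] / 9.81 = (34.30 + 42.46) / 9.81 = 7.824 s.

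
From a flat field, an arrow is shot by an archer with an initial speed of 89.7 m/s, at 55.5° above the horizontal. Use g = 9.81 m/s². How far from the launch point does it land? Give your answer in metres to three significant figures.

766 m

vₓ = 89.70 cos 55.5° = 50.81 m/s; v_y0 = 89.70 sin 55.5° = 73.92 m/s.
Flight time T = 2 v_y0 / g = 15.07 s.
Range: R = vₓ T = 50.81 × 15.07 = 765.7 m.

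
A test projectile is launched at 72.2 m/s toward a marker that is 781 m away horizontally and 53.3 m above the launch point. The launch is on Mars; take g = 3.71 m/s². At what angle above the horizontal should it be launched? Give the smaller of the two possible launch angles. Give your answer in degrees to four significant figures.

21.21°

Trajectory: y = x tanθ − g x² (1 + tan²θ)/(2v₀²). With x = 781, y = 53.3, v₀ = 72.2, g = 3.71:
217.1 tan²θ − 781 tanθ + (270.4) = 0.
tanθ = [781 ± √(781² − 4 × 217.1 × (270.4))] / (2 × 217.1) = (781 ± 612.6) / 434.1, giving tanθ = 0.3880 or 3.210.
θ = 21.21° or 72.70°; the smaller is 21.21°.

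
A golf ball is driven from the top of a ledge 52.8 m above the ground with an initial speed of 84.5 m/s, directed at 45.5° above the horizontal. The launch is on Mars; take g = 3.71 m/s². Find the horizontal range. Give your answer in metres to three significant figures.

Resolve: vₓ = 84.50 cos 45.5° = 59.23 m/s and v_y0 = 84.50 sin 45.5° = 60.27 m/s.
The projectile lands when y = 52.8 + (60.27) t − ½·3.71·t² = 0. Positive root: t = (60.27 + √(60.27² + 2·3.71·52.8)) / 3.71 = (60.27 + 63.44) / 3.71 = 33.34 s.
Horizontal distance: R = vₓ t = 59.23 × 33.34 = 1975 m.

1970 m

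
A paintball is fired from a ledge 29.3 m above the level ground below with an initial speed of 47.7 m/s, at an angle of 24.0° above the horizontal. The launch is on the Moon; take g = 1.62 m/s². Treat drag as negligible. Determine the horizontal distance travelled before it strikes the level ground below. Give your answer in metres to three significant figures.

1110 m

Horizontal component vₓ = 47.70 cos 24.0° = 43.58 m/s; vertical v_y0 = 47.70 sin 24.0° = 19.40 m/s.
With up positive and y = 0 at the ground: y(t) = 29.3 + (19.40) t − 0.8100 t². Setting y = 0 and taking the positive root: t = [19.40 + √(19.40² + 2·1.62·29.3)] / 1.62 = (19.40 + 21.71) / 1.62 = 25.38 s.
Horizontal distance: R = vₓ t = 43.58 × 25.38 = 1106 m.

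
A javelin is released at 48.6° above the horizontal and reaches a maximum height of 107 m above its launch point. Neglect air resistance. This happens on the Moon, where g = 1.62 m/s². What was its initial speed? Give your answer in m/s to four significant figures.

24.82 m/s

At the peak v_y = 0, so v_y0 = √(2gH) = √(2 × 1.62 × 107) = 18.62 m/s.
v_y0 = v₀ sin θ ⇒ v₀ = 18.62 / sin 48.6° = 24.82 m/s.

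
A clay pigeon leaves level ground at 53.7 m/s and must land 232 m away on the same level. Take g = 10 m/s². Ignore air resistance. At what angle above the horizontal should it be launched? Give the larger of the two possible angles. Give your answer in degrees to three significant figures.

63.2°

Level-ground range R = v₀² sin(2θ)/g ⇒ sin(2θ) = gR/v₀² = 10.0 × 232 / 53.7² = 0.8045.
2θ = 53.56° or 180° − 53.56° = 126.4°, so θ = 26.78° or 63.22°.
The larger angle is 63.22°.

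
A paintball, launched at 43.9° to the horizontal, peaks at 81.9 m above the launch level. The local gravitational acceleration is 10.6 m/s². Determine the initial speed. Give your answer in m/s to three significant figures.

60.1 m/s

At the peak v_y = 0, so v_y0 = √(2gH) = √(2 × 10.6 × 81.9) = 41.67 m/s.
v_y0 = v₀ sin θ ⇒ v₀ = 41.67 / sin 43.9° = 60.09 m/s.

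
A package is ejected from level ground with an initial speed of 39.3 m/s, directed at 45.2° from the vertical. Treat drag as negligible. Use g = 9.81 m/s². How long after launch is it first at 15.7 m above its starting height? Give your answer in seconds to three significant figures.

vₓ = 39.30 sin 45.2° = 27.89 m/s; v_y0 = 39.30 cos 45.2° = 27.69 m/s.
Set y = v_y0 t − ½ g t² = 15.7: 4.905 t² − 27.69 t + 15.7 = 0.
t = [27.69 ± √(27.69² − 2·9.81·15.7)] / 9.81 = (27.69 ± 21.42) / 9.81, so t = 0.6394 s or t = 5.006 s.
The first (ascending) time is 0.6394 s.

0.639 s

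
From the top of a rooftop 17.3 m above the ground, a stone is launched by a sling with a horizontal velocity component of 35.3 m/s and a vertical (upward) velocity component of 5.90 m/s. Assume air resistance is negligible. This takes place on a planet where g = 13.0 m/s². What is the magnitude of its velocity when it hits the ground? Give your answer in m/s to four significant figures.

41.60 m/s

Vertical motion (up positive, ground at y = 0): 6.500 t² − (5.900) t − 17.3 = 0, so t = (5.900 + √(5.900² + 2·13.0·17.3)) / 13.0 = (5.900 + 22.01) / 13.0 = 2.147 s.
Vertical velocity at impact: v_y = v_y0 − g t = 5.900 − 13.0 × 2.147 = −22.01 m/s.
Speed: |v| = √(vₓ² + v_y²) = √(35.30² + 22.01²) = 41.60 m/s.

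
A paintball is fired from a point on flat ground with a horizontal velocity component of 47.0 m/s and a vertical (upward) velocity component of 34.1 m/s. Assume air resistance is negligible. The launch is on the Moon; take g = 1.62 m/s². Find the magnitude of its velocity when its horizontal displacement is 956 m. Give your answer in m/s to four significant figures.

Time to reach x = 956 m: t = x/vₓ = 956/47.00 = 20.34 s.
Vertical velocity there: v_y = v_y0 − g t = 34.10 − 1.62 × 20.34 = 1.149 m/s.
Speed: √(vₓ² + v_y²) = √(47.00² + 1.149²) = 47.01 m/s.

47.01 m/s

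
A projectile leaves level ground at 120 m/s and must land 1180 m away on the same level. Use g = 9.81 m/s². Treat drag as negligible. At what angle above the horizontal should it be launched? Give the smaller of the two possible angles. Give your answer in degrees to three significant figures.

26.8°

From R = (v₀²/g) sin 2θ: sin 2θ = 9.81 × 1180 / 14400 = 0.8039.
2θ = 53.50° or 180° − 53.50° = 126.5°, so θ = 26.75° or 63.25°.
The smaller angle is 26.75°.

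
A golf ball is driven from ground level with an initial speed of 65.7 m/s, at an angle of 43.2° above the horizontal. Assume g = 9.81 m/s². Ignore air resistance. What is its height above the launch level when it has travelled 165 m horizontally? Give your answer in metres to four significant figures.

Resolve: vₓ = 65.70 cos 43.2° = 47.89 m/s and v_y0 = 65.70 sin 43.2° = 44.97 m/s.
x = vₓ t ⇒ t = 165/47.89 = 3.445 s.
Height: y = v_y0 t − ½ g t² = 44.97 × 3.445 − 4.905 × 3.445² = 154.9 − 58.22 = 96.73 m.

96.73 m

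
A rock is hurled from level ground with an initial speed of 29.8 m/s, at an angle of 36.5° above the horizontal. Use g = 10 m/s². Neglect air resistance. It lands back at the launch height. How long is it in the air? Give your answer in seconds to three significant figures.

3.55 s

Horizontal component vₓ = 29.80 cos 36.5° = 23.95 m/s; vertical v_y0 = 29.80 sin 36.5° = 17.73 m/s.
It returns to y = 0 when t = 2 v_y0 / g = 2(17.73)/10.0 = 3.545 s.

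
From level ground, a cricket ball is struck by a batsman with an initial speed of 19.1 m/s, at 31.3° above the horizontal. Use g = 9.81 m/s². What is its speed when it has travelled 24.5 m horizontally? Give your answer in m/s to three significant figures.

vₓ = 19.10 cos 31.3° = 16.32 m/s; v_y0 = 19.10 sin 31.3° = 9.923 m/s.
x = vₓ t ⇒ t = 24.5/16.32 = 1.501 s.
Vertical velocity there: v_y = v_y0 − g t = 9.923 − 9.81 × 1.501 = −4.804 m/s.
Speed: √(vₓ² + v_y²) = √(16.32² + 4.804²) = 17.01 m/s.

17.0 m/s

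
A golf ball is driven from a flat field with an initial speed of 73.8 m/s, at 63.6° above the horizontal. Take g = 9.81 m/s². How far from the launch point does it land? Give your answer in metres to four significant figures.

vₓ = 73.80 cos 63.6° = 32.81 m/s; v_y0 = 73.80 sin 63.6° = 66.10 m/s.
Time aloft: T = 2 v_y0 / g = 2 × 66.10 / 9.81 = 13.48 s.
Range: R = vₓ T = 32.81 × 13.48 = 442.2 m.

442.2 m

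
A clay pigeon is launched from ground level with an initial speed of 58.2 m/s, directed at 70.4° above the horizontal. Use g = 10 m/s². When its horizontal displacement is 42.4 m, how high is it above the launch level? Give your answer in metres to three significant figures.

95.5 m

Components: vₓ = 58.20 cos 70.4° = 19.52 m/s, v_y0 = 58.20 sin 70.4° = 54.83 m/s.
Time to reach x = 42.4 m: t = x/vₓ = 42.4/19.52 = 2.172 s.
Height: y = v_y0 t − ½ g t² = 54.83 × 2.172 − 5.000 × 2.172² = 119.1 − 23.58 = 95.49 m.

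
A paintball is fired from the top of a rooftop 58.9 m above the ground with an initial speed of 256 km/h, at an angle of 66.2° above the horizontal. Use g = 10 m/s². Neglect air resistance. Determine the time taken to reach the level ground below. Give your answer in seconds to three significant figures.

13.9 s

Convert: 256 km/h = 256/3.6 = 71.11 m/s.
vₓ = 71.11 cos 66.2° = 28.70 m/s; v_y0 = 71.11 sin 66.2° = 65.06 m/s.
The projectile lands when y = 58.9 + (65.06) t − ½·10.0·t² = 0. Positive root: t = (65.06 + √(65.06² + 2·10.0·58.9)) / 10.0 = (65.06 + 73.56) / 10.0 = 13.86 s.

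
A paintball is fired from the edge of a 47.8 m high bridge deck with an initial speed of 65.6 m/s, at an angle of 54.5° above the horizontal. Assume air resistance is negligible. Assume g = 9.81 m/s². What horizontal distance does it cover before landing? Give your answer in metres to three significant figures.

Horizontal component vₓ = 65.60 cos 54.5° = 38.09 m/s; vertical v_y0 = 65.60 sin 54.5° = 53.41 m/s.
With up positive and y = 0 at the ground: y(t) = 47.8 + (53.41) t − 4.905 t². Setting y = 0 and taking the positive root: t = [53.41 + √(53.41² + 2·9.81·47.8)] / 9.81 = (53.41 + 61.56) / 9.81 = 11.72 s.
Horizontal distance: R = vₓ t = 38.09 × 11.72 = 446.4 m.

446 m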